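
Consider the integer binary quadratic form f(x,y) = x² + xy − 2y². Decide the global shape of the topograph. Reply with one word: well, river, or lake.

D = b²−4ac = 1² − 4·1·(-2) = 9
D = 3² is a perfect square ⇒ form factors over ℤ ⇒ lakes

lake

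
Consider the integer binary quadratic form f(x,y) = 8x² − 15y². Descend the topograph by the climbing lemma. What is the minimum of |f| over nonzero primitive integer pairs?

descent: ρ → (-15,0,8)
descent: ρ → (8,16,-7)  [lands on river]
river: ρ → (-7,12,12)
river: ρ → (12,12,-7)
river: ρ → (-7,16,8)
closes: descent 2, river 4
min |a| on river = 7

7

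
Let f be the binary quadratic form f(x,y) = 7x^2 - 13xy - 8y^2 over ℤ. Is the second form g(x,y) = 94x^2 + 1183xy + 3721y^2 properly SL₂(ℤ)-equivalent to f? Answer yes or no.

D₁ = 393, D₂ = 393
river cycle of f (length 16): (-8, 13, 7), (7, 15, -6), (-6, 9, 13), (13, 17, -2), (-2, 19, 4), (4, 13, -14), (-14, 15, 3), (3, 15, -14), (-14, 13, 4), (4, 19, -2), … (6 more)
river cycle of g (length 16): (7, 15, -6), (-6, 9, 13), (13, 17, -2), (-2, 19, 4), (4, 13, -14), (-14, 15, 3), (3, 15, -14), (-14, 13, 4), (4, 19, -2), (-2, 17, 13), … (6 more)
cycles coincide ⇒ equivalent

yes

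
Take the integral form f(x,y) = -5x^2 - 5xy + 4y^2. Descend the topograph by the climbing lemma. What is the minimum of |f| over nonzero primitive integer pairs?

descent: ρ → (4,5,-5)  [lands on river]
river: ρ → (-5,5,4)
river: ρ → (4,3,-6)
river: ρ → (-6,9,1)
river: ρ → (1,9,-6)
river: ρ → (-6,3,4)
closes: descent 1, river 6
min |a| on river = 1

1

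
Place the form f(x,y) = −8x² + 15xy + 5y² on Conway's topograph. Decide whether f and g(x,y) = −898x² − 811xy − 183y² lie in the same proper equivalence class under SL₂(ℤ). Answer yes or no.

D₁ = 385, D₂ = 385
river cycle of f (length 10): (5, 15, -8), (-8, 17, 3), (3, 19, -2), (-2, 17, 12), (12, 7, -7), (-7, 7, 12), (12, 17, -2), (-2, 19, 3), (3, 17, -8), (-8, 15, 5)
river cycle of g (length 10): (-8, 17, 3), (3, 19, -2), (-2, 17, 12), (12, 7, -7), (-7, 7, 12), (12, 17, -2), (-2, 19, 3), (3, 17, -8), (-8, 15, 5), (5, 15, -8)
cycles coincide ⇒ equivalent

yes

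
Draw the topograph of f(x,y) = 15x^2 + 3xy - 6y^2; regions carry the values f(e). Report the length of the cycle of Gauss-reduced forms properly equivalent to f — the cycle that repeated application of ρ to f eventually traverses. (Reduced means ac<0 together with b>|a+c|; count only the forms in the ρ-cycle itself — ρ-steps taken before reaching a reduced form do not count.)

D = 369, ⌊√D⌋ = 19
descent: ρ → (-6,9,12)  [lands on river]
river: ρ → (12,15,-3)
river: ρ → (-3,15,12)
river: ρ → (12,9,-6)
river: ρ → (-6,15,6)
river: ρ → (6,9,-12)
river: ρ → (-12,15,3)
river: ρ → (3,15,-12)
river: ρ → (-12,9,6)
river: ρ → (6,15,-6)
ρ-cycle length = 10 (tail of 1 descent step not counted)

10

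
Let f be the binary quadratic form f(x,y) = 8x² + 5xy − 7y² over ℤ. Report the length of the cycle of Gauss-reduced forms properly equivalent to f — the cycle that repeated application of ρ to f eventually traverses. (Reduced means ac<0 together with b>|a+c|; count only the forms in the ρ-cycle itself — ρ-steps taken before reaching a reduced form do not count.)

D = 249, ⌊√D⌋ = 15
river: ρ → (-7,9,6)
river: ρ → (6,15,-1)
river: ρ → (-1,15,6)
river: ρ → (6,9,-7)
river: ρ → (-7,5,8)
river: ρ → (8,11,-4)
river: ρ → (-4,13,5)
river: ρ → (5,7,-10)
river: ρ → (-10,13,2)
river: ρ → (2,15,-3)
river: ρ → (-3,15,2)
river: ρ → (2,13,-10)
river: ρ → (-10,7,5)
river: ρ → (5,13,-4)
river: ρ → (-4,11,8)
river: ρ → (8,5,-7)
ρ-cycle length = 16 (tail of 0 descent steps not counted)

16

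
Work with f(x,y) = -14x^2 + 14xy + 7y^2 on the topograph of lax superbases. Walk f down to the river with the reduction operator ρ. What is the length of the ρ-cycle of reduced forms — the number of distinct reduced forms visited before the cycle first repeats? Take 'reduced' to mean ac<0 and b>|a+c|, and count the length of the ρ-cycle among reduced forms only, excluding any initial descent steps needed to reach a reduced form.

D = 588, ⌊√D⌋ = 24
river: ρ → (7,14,-14)
river: ρ → (-14,14,7)
ρ-cycle length = 2 (tail of 0 descent steps not counted)

2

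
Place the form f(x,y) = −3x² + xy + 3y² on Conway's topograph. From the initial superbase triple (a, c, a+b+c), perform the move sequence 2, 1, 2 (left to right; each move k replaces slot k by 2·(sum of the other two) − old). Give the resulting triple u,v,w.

start (-3,3,1) = (f(1,0),f(0,1),f(1,1))
replace slot 2: 2·((-3)+1) − 3 = -7 → (-3,-7,1)
replace slot 1: 2·((-7)+1) − (-3) = -9 → (-9,-7,1)
replace slot 2: 2·((-9)+1) − (-7) = -9 → (-9,-9,1)

-9,-9,1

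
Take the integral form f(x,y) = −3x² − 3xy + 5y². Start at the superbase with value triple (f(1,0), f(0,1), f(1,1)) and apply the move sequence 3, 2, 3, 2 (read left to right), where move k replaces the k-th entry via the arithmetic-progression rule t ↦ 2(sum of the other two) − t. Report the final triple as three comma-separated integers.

start (-3,5,-1) = (f(1,0),f(0,1),f(1,1))
replace slot 3: 2·((-3)+5) − (-1) = 5 → (-3,5,5)
replace slot 2: 2·((-3)+5) − 5 = -1 → (-3,-1,5)
replace slot 3: 2·((-3)+(-1)) − 5 = -13 → (-3,-1,-13)
replace slot 2: 2·((-3)+(-13)) − (-1) = -31 → (-3,-31,-13)

-3,-31,-13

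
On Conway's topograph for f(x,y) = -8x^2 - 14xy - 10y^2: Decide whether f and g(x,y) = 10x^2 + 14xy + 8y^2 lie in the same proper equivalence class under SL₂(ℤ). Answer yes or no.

D₁ = -124, D₂ = -124
f is negative-definite; reduce −f:
−f: translate: b→-2 (≡14 mod 16), so (8,14,10)→(8,-2,4)
−f: flip: (8,-2,4)→(4,2,8)
−f: reduced (well bottom): (4,2,8) with a≤c, −a<b≤a
flip sign back: reduced form of f is (-4,-2,-8)
g: translate: b→-6 (≡14 mod 20), so (10,14,8)→(10,-6,4)
g: flip: (10,-6,4)→(4,6,10)
g: translate: b→-2 (≡6 mod 8), so (4,6,10)→(4,-2,8)
g: reduced (well bottom): (4,-2,8) with a≤c, −a<b≤a
reduced forms (-4, -2, -8) vs (4, -2, 8) ⇒ inequivalent

no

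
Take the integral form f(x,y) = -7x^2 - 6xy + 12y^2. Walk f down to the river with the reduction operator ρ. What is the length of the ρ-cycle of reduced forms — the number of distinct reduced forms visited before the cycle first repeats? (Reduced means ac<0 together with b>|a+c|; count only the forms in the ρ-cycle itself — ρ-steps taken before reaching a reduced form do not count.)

D = 372, ⌊√D⌋ = 19
descent: ρ → (12,6,-7)  [lands on river]
river: ρ → (-7,8,11)
river: ρ → (11,14,-4)
river: ρ → (-4,18,3)
river: ρ → (3,18,-4)
river: ρ → (-4,14,11)
river: ρ → (11,8,-7)
river: ρ → (-7,6,12)
river: ρ → (12,18,-1)
river: ρ → (-1,18,12)
ρ-cycle length = 10 (tail of 1 descent step not counted)

10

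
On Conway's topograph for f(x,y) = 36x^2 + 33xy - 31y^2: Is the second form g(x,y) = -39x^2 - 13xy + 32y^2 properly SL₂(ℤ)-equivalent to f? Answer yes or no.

D₁ = 5553, D₂ = 5161
discriminants differ ⇒ not SL₂(ℤ)-equivalent

no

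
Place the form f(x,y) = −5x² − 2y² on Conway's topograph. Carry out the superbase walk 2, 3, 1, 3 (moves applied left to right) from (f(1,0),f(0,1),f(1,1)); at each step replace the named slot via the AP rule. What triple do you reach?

start (-5,-2,-7) = (f(1,0),f(0,1),f(1,1))
replace slot 2: 2·((-5)+(-7)) − (-2) = -22 → (-5,-22,-7)
replace slot 3: 2·((-5)+(-22)) − (-7) = -47 → (-5,-22,-47)
replace slot 1: 2·((-22)+(-47)) − (-5) = -133 → (-133,-22,-47)
replace slot 3: 2·((-133)+(-22)) − (-47) = -263 → (-133,-22,-263)

-133,-22,-263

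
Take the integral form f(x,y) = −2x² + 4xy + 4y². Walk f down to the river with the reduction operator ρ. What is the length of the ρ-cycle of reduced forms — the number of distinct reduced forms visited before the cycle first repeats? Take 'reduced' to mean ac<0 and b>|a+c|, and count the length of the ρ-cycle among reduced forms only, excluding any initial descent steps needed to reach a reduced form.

D = 48, ⌊√D⌋ = 6
river: ρ → (4,4,-2)
river: ρ → (-2,4,4)
ρ-cycle length = 2 (tail of 0 descent steps not counted)

2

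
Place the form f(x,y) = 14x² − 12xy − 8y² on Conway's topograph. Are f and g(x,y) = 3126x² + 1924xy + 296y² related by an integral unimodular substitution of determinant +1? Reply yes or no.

D₁ = 592, D₂ = 592
river cycle of f (length 6): (-8, 12, 14), (14, 16, -6), (-6, 20, 8), (8, 12, -14), (-14, 16, 6), (6, 20, -8)
river cycle of g (length 6): (-8, 12, 14), (14, 16, -6), (-6, 20, 8), (8, 12, -14), (-14, 16, 6), (6, 20, -8)
cycles coincide ⇒ equivalent

yes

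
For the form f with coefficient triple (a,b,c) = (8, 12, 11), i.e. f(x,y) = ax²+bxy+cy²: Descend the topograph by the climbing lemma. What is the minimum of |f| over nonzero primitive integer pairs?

translate: b→-4 (≡12 mod 16), so (8,12,11)→(8,-4,7)
flip: (8,-4,7)→(7,4,8)
reduced (well bottom): (7,4,8) with a≤c, −a<b≤a
well minimum = a = 7

7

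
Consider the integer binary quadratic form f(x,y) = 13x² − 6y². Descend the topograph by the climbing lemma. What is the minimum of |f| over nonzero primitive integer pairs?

descent: ρ → (-6,12,7)  [lands on river]
river: ρ → (7,16,-2)
river: ρ → (-2,16,7)
river: ρ → (7,12,-6)
closes: descent 1, river 4
min |a| on river = 2

2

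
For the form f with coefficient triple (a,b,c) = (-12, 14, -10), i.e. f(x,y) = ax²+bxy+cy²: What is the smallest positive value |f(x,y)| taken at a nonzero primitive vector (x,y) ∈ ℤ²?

translate: b→10 (≡-14 mod 24), so (12,-14,10)→(12,10,8)
flip: (12,10,8)→(8,-10,12)
translate: b→6 (≡-10 mod 16), so (8,-10,12)→(8,6,10)
reduced (well bottom): (8,6,10) with a≤c, −a<b≤a
well minimum |f| = |-8| = 8 (negative-definite)

8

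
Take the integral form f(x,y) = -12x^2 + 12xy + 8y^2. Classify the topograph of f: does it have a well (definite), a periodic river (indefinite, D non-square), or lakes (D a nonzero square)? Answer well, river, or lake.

D = b²−4ac = 12² − 4·(-12)·8 = 528
D > 0 non-square ⇒ indefinite ⇒ periodic river

river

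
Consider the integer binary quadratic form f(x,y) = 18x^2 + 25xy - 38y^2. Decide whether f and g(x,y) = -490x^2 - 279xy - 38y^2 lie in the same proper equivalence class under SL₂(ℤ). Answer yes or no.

D₁ = 3361, D₂ = 3361
river cycle of f (length 178): (-38, 51, 5), (5, 49, -48), (-48, 47, 6), (6, 49, -40), (-40, 31, 15), (15, 29, -42), (-42, 55, 2), (2, 57, -14), (-14, 55, 6), (6, 53, -23), … (168 more)
river cycle of g (length 178): (-38, 51, 5), (5, 49, -48), (-48, 47, 6), (6, 49, -40), (-40, 31, 15), (15, 29, -42), (-42, 55, 2), (2, 57, -14), (-14, 55, 6), (6, 53, -23), … (168 more)
cycles coincide ⇒ equivalent

yes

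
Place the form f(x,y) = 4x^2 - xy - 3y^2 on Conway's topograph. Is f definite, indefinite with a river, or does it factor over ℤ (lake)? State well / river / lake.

D = b²−4ac = (-1)² − 4·4·(-3) = 49
D = 7² is a perfect square ⇒ form factors over ℤ ⇒ lakes

lake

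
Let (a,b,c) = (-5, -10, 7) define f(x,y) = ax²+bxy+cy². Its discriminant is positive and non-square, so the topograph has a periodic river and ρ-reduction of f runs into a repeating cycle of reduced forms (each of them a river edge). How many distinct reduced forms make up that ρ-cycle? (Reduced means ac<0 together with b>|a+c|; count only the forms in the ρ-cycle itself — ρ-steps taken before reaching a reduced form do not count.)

D = 240, ⌊√D⌋ = 15
descent: ρ → (7,10,-5)  [lands on river]
river: ρ → (-5,10,7)
river: ρ → (7,4,-8)
river: ρ → (-8,12,3)
river: ρ → (3,12,-8)
river: ρ → (-8,4,7)
ρ-cycle length = 6 (tail of 1 descent step not counted)

6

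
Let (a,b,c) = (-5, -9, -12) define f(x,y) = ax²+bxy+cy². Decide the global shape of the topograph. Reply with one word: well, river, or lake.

D = b²−4ac = (-9)² − 4·(-5)·(-12) = -159
D < 0 ⇒ definite ⇒ every region one sign ⇒ single well

well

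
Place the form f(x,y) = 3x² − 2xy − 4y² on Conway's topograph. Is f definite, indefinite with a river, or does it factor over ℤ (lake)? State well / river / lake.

D = b²−4ac = (-2)² − 4·3·(-4) = 52
D > 0 non-square ⇒ indefinite ⇒ periodic river

river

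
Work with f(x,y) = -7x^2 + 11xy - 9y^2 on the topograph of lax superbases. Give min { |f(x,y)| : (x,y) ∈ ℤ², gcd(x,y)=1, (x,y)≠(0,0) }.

translate: b→3 (≡-11 mod 14), so (7,-11,9)→(7,3,5)
flip: (7,3,5)→(5,-3,7)
reduced (well bottom): (5,-3,7) with a≤c, −a<b≤a
well minimum |f| = |-5| = 5 (negative-definite)

5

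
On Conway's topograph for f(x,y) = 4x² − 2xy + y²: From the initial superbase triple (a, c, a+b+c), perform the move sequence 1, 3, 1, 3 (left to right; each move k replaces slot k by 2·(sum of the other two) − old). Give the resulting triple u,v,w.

start (4,1,3) = (f(1,0),f(0,1),f(1,1))
replace slot 1: 2·(1+3) − 4 = 4 → (4,1,3)
replace slot 3: 2·(4+1) − 3 = 7 → (4,1,7)
replace slot 1: 2·(1+7) − 4 = 12 → (12,1,7)
replace slot 3: 2·(12+1) − 7 = 19 → (12,1,19)

12,1,19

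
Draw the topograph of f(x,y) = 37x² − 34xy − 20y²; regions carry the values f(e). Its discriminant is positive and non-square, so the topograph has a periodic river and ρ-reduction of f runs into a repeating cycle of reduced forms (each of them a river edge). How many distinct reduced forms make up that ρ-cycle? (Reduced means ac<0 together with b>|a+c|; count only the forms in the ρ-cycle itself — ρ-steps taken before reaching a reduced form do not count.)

D = 4116, ⌊√D⌋ = 64
descent: ρ → (-20,34,37)  [lands on river]
river: ρ → (37,40,-17)
river: ρ → (-17,62,4)
river: ρ → (4,58,-47)
river: ρ → (-47,36,15)
river: ρ → (15,54,-20)
river: ρ → (-20,26,43)
river: ρ → (43,60,-3)
river: ρ → (-3,60,43)
river: ρ → (43,26,-20)
river: ρ → (-20,54,15)
river: ρ → (15,36,-47)
river: ρ → (-47,58,4)
river: ρ → (4,62,-17)
river: ρ → (-17,40,37)
river: ρ → (37,34,-20)
river: ρ → (-20,46,25)
river: ρ → (25,54,-12)
river: ρ → (-12,42,49)
river: ρ → (49,56,-5)
river: ρ → (-5,64,1)
river: ρ → (1,64,-5)
river: ρ → (-5,56,49)
river: ρ → (49,42,-12)
river: ρ → (-12,54,25)
river: ρ → (25,46,-20)
ρ-cycle length = 26 (tail of 1 descent step not counted)

26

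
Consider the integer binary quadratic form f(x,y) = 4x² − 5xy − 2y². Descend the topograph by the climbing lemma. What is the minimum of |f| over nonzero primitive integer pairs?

descent: ρ → (-2,5,4)  [lands on river]
river: ρ → (4,3,-3)
river: ρ → (-3,3,4)
river: ρ → (4,5,-2)
river: ρ → (-2,7,1)
river: ρ → (1,7,-2)
closes: descent 1, river 6
min |a| on river = 1

1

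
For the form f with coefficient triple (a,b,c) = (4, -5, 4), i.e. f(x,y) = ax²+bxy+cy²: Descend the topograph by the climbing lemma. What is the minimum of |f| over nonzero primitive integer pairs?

translate: b→3 (≡-5 mod 8), so (4,-5,4)→(4,3,3)
flip: (4,3,3)→(3,-3,4)
translate: b→3 (≡-3 mod 6), so (3,-3,4)→(3,3,4)
reduced (well bottom): (3,3,4) with a≤c, −a<b≤a
well minimum = a = 3

3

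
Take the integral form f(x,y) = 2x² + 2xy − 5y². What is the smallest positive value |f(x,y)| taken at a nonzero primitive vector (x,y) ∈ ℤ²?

descent: ρ → (-5,-2,2)
descent: ρ → (2,6,-1)  [lands on river]
river: ρ → (-1,6,2)
closes: descent 2, river 2
min |a| on river = 1

1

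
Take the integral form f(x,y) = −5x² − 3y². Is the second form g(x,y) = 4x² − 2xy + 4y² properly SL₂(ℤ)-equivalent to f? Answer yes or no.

D₁ = -60, D₂ = -60
f is negative-definite; reduce −f:
−f: flip: (5,0,3)→(3,0,5)
−f: reduced (well bottom): (3,0,5) with a≤c, −a<b≤a
flip sign back: reduced form of f is (-3,0,-5)
g: flip: (4,-2,4)→(4,2,4)
g: reduced (well bottom): (4,2,4) with a≤c, −a<b≤a
reduced forms (-3, 0, -5) vs (4, 2, 4) ⇒ inequivalent

no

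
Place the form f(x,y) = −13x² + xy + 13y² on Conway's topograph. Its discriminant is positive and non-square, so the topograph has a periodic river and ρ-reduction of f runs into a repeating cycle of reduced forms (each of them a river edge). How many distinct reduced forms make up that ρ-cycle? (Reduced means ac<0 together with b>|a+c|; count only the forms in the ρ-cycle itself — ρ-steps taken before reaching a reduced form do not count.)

D = 677, ⌊√D⌋ = 26
river: ρ → (13,25,-1)
river: ρ → (-1,25,13)
river: ρ → (13,1,-13)
river: ρ → (-13,25,1)
river: ρ → (1,25,-13)
river: ρ → (-13,1,13)
ρ-cycle length = 6 (tail of 0 descent steps not counted)

6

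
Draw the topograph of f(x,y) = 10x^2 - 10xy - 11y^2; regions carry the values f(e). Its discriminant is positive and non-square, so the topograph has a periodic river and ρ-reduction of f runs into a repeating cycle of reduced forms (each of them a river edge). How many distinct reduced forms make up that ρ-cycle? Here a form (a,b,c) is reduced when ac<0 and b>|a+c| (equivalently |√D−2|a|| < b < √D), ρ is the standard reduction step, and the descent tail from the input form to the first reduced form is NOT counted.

D = 540, ⌊√D⌋ = 23
descent: ρ → (-11,10,10)  [lands on river]
river: ρ → (10,10,-11)
river: ρ → (-11,12,9)
river: ρ → (9,6,-14)
river: ρ → (-14,22,1)
river: ρ → (1,22,-14)
river: ρ → (-14,6,9)
river: ρ → (9,12,-11)
ρ-cycle length = 8 (tail of 1 descent step not counted)

8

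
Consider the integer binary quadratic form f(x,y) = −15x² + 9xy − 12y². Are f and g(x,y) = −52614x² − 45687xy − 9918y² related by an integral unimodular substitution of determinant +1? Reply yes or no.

D₁ = -639, D₂ = -639
f is negative-definite; reduce −f:
−f: flip: (15,-9,12)→(12,9,15)
−f: reduced (well bottom): (12,9,15) with a≤c, −a<b≤a
flip sign back: reduced form of f is (-12,-9,-15)
g is negative-definite; reduce −g:
−g: flip: (52614,45687,9918)→(9918,-45687,52614)
−g: translate: b→-6015 (≡-45687 mod 19836), so (9918,-45687,52614)→(9918,-6015,912)
−g: flip: (9918,-6015,912)→(912,6015,9918)
−g: translate: b→543 (≡6015 mod 1824), so (912,6015,9918)→(912,543,81)
−g: flip: (912,543,81)→(81,-543,912)
−g: translate: b→-57 (≡-543 mod 162), so (81,-543,912)→(81,-57,12)
−g: flip: (81,-57,12)→(12,57,81)
−g: translate: b→9 (≡57 mod 24), so (12,57,81)→(12,9,15)
−g: reduced (well bottom): (12,9,15) with a≤c, −a<b≤a
flip sign back: reduced form of g is (-12,-9,-15)
reduced forms (-12, -9, -15) vs (-12, -9, -15) ⇒ equivalent

yes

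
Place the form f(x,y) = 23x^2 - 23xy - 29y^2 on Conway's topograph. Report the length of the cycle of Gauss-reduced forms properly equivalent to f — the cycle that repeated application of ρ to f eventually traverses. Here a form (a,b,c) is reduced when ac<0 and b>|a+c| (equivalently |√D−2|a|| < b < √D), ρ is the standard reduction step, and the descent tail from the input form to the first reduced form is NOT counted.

D = 3197, ⌊√D⌋ = 56
descent: ρ → (-29,23,23)  [lands on river]
river: ρ → (23,23,-29)
river: ρ → (-29,35,17)
river: ρ → (17,33,-31)
river: ρ → (-31,29,19)
river: ρ → (19,47,-13)
river: ρ → (-13,31,43)
river: ρ → (43,55,-1)
river: ρ → (-1,55,43)
river: ρ → (43,31,-13)
river: ρ → (-13,47,19)
river: ρ → (19,29,-31)
river: ρ → (-31,33,17)
river: ρ → (17,35,-29)
ρ-cycle length = 14 (tail of 1 descent step not counted)

14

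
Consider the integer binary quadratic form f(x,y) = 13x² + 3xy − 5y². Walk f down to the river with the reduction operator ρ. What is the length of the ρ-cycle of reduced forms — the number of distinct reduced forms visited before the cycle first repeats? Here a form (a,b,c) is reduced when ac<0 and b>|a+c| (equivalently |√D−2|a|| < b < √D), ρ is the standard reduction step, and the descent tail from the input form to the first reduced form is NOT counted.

D = 269, ⌊√D⌋ = 16
descent: ρ → (-5,7,11)  [lands on river]
river: ρ → (11,15,-1)
river: ρ → (-1,15,11)
river: ρ → (11,7,-5)
river: ρ → (-5,13,5)
river: ρ → (5,7,-11)
river: ρ → (-11,15,1)
river: ρ → (1,15,-11)
river: ρ → (-11,7,5)
river: ρ → (5,13,-5)
ρ-cycle length = 10 (tail of 1 descent step not counted)

10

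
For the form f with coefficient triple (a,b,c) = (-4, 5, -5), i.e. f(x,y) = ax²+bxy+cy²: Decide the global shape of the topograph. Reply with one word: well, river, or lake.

D = b²−4ac = 5² − 4·(-4)·(-5) = -55
D < 0 ⇒ definite ⇒ every region one sign ⇒ single well

well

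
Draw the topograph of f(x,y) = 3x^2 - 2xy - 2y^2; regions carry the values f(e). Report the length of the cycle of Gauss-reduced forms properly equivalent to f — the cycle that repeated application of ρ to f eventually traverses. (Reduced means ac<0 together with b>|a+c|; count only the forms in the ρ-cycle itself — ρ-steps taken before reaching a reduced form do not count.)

D = 28, ⌊√D⌋ = 5
descent: ρ → (-2,2,3)  [lands on river]
river: ρ → (3,4,-1)
river: ρ → (-1,4,3)
river: ρ → (3,2,-2)
ρ-cycle length = 4 (tail of 1 descent step not counted)

4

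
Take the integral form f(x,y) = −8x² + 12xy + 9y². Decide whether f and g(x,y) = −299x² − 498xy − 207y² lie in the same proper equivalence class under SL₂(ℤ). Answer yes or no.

D₁ = 432, D₂ = 432
river cycle of f (length 8): (9, 6, -11), (-11, 16, 4), (4, 16, -11), (-11, 6, 9), (9, 12, -8), (-8, 20, 1), (1, 20, -8), (-8, 12, 9)
river cycle of g (length 8): (-8, 12, 9), (9, 6, -11), (-11, 16, 4), (4, 16, -11), (-11, 6, 9), (9, 12, -8), (-8, 20, 1), (1, 20, -8)
cycles coincide ⇒ equivalent

yes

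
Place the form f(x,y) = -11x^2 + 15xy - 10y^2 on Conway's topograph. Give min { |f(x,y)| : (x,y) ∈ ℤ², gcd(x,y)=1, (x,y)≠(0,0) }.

translate: b→7 (≡-15 mod 22), so (11,-15,10)→(11,7,6)
flip: (11,7,6)→(6,-7,11)
translate: b→5 (≡-7 mod 12), so (6,-7,11)→(6,5,10)
reduced (well bottom): (6,5,10) with a≤c, −a<b≤a
well minimum |f| = |-6| = 6 (negative-definite)

6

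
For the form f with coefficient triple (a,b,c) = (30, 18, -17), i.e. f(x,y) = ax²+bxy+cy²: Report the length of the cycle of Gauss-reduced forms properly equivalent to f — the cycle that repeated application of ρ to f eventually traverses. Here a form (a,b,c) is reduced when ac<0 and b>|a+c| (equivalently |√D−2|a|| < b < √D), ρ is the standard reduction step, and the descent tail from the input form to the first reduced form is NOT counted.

D = 2364, ⌊√D⌋ = 48
river: ρ → (-17,16,31)
river: ρ → (31,46,-2)
river: ρ → (-2,46,31)
river: ρ → (31,16,-17)
river: ρ → (-17,18,30)
river: ρ → (30,42,-5)
river: ρ → (-5,48,3)
river: ρ → (3,48,-5)
river: ρ → (-5,42,30)
river: ρ → (30,18,-17)
ρ-cycle length = 10 (tail of 0 descent steps not counted)

10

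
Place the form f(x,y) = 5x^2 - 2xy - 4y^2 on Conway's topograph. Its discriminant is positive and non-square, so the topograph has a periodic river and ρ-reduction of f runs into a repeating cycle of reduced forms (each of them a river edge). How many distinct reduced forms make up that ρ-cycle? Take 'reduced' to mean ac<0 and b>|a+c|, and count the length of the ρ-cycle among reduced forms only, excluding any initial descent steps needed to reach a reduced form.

D = 84, ⌊√D⌋ = 9
descent: ρ → (-4,2,5)  [lands on river]
river: ρ → (5,8,-1)
river: ρ → (-1,8,5)
river: ρ → (5,2,-4)
river: ρ → (-4,6,3)
river: ρ → (3,6,-4)
ρ-cycle length = 6 (tail of 1 descent step not counted)

6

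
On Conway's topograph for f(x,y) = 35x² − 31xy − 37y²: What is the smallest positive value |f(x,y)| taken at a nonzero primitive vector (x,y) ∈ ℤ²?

descent: ρ → (-37,31,35)  [lands on river]
river: ρ → (35,39,-33)
river: ρ → (-33,27,41)
river: ρ → (41,55,-19)
river: ρ → (-19,59,35)
river: ρ → (35,11,-43)
river: ρ → (-43,75,3)
river: ρ → (3,75,-43)
river: ρ → (-43,11,35)
river: ρ → (35,59,-19)
river: ρ → (-19,55,41)
river: ρ → (41,27,-33)
river: ρ → (-33,39,35)
river: ρ → (35,31,-37)
river: ρ → (-37,43,29)
river: ρ → (29,73,-7)
river: ρ → (-7,67,59)
river: ρ → (59,51,-15)
river: ρ → (-15,69,23)
river: ρ → (23,69,-15)
river: ρ → (-15,51,59)
river: ρ → (59,67,-7)
river: ρ → (-7,73,29)
river: ρ → (29,43,-37)
closes: descent 1, river 24
min |a| on river = 3

3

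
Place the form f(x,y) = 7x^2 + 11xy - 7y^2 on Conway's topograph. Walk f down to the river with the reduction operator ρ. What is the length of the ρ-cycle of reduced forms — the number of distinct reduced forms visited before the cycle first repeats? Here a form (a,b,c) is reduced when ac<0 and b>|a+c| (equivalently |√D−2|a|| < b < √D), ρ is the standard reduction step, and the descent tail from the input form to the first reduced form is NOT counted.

D = 317, ⌊√D⌋ = 17
river: ρ → (-7,17,1)
river: ρ → (1,17,-7)
river: ρ → (-7,11,7)
river: ρ → (7,17,-1)
river: ρ → (-1,17,7)
river: ρ → (7,11,-7)
ρ-cycle length = 6 (tail of 0 descent steps not counted)

6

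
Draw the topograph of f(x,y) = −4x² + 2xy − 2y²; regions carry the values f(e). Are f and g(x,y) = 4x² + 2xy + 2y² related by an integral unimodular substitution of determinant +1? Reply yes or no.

D₁ = -28, D₂ = -28
f is negative-definite; reduce −f:
−f: flip: (4,-2,2)→(2,2,4)
−f: reduced (well bottom): (2,2,4) with a≤c, −a<b≤a
flip sign back: reduced form of f is (-2,-2,-4)
g: flip: (4,2,2)→(2,-2,4)
g: translate: b→2 (≡-2 mod 4), so (2,-2,4)→(2,2,4)
g: reduced (well bottom): (2,2,4) with a≤c, −a<b≤a
reduced forms (-2, -2, -4) vs (2, 2, 4) ⇒ inequivalent

no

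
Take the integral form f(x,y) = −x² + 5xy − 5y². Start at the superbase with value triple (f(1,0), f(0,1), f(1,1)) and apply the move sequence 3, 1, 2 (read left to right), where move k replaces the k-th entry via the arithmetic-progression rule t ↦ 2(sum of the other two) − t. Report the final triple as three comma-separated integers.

start (-1,-5,-1) = (f(1,0),f(0,1),f(1,1))
replace slot 3: 2·((-1)+(-5)) − (-1) = -11 → (-1,-5,-11)
replace slot 1: 2·((-5)+(-11)) − (-1) = -31 → (-31,-5,-11)
replace slot 2: 2·((-31)+(-11)) − (-5) = -79 → (-31,-79,-11)

-31,-79,-11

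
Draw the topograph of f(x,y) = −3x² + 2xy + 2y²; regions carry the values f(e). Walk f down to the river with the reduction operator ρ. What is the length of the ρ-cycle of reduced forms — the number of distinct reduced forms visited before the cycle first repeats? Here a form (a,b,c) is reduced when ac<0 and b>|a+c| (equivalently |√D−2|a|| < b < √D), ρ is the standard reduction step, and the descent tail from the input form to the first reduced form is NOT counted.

D = 28, ⌊√D⌋ = 5
river: ρ → (2,2,-3)
river: ρ → (-3,4,1)
river: ρ → (1,4,-3)
river: ρ → (-3,2,2)
ρ-cycle length = 4 (tail of 0 descent steps not counted)

4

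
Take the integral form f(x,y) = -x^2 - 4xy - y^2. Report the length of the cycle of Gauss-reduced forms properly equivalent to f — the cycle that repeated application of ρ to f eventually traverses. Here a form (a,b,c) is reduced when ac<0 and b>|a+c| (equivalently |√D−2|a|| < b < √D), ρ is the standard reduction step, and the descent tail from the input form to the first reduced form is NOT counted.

D = 12, ⌊√D⌋ = 3
descent: ρ → (-1,2,2)  [lands on river]
river: ρ → (2,2,-1)
ρ-cycle length = 2 (tail of 1 descent step not counted)

2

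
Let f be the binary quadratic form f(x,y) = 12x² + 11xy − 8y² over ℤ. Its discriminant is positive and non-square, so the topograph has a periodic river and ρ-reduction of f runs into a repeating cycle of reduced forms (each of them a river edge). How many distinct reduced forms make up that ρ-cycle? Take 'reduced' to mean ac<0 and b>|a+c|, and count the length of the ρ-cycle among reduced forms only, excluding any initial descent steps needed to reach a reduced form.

D = 505, ⌊√D⌋ = 22
river: ρ → (-8,21,2)
river: ρ → (2,19,-18)
river: ρ → (-18,17,3)
river: ρ → (3,19,-12)
river: ρ → (-12,5,10)
river: ρ → (10,15,-7)
river: ρ → (-7,13,12)
river: ρ → (12,11,-8)
ρ-cycle length = 8 (tail of 0 descent steps not counted)

8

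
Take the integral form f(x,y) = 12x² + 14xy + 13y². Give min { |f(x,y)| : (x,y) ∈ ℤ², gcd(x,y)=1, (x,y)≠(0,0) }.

translate: b→-10 (≡14 mod 24), so (12,14,13)→(12,-10,11)
flip: (12,-10,11)→(11,10,12)
reduced (well bottom): (11,10,12) with a≤c, −a<b≤a
well minimum = a = 11

11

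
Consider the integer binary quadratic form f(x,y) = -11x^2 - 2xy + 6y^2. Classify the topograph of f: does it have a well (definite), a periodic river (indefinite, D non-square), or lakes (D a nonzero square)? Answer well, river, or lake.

D = b²−4ac = (-2)² − 4·(-11)·6 = 268
D > 0 non-square ⇒ indefinite ⇒ periodic river

river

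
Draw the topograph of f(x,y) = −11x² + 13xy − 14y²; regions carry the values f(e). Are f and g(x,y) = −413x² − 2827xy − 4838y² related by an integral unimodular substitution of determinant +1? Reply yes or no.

D₁ = -447, D₂ = -447
f is negative-definite; reduce −f:
−f: translate: b→9 (≡-13 mod 22), so (11,-13,14)→(11,9,12)
−f: reduced (well bottom): (11,9,12) with a≤c, −a<b≤a
flip sign back: reduced form of f is (-11,-9,-12)
g is negative-definite; reduce −g:
−g: translate: b→349 (≡2827 mod 826), so (413,2827,4838)→(413,349,74)
−g: flip: (413,349,74)→(74,-349,413)
−g: translate: b→-53 (≡-349 mod 148), so (74,-349,413)→(74,-53,11)
−g: flip: (74,-53,11)→(11,53,74)
−g: translate: b→9 (≡53 mod 22), so (11,53,74)→(11,9,12)
−g: reduced (well bottom): (11,9,12) with a≤c, −a<b≤a
flip sign back: reduced form of g is (-11,-9,-12)
reduced forms (-11, -9, -12) vs (-11, -9, -12) ⇒ equivalent

yes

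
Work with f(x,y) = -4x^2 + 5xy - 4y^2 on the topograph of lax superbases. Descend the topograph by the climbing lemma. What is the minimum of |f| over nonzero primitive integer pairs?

translate: b→3 (≡-5 mod 8), so (4,-5,4)→(4,3,3)
flip: (4,3,3)→(3,-3,4)
translate: b→3 (≡-3 mod 6), so (3,-3,4)→(3,3,4)
reduced (well bottom): (3,3,4) with a≤c, −a<b≤a
well minimum |f| = |-3| = 3 (negative-definite)

3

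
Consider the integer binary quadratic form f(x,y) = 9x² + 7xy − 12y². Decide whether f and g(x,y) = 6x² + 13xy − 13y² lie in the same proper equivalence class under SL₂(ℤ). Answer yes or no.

D₁ = 481, D₂ = 481
river cycle of f (length 30): (-12, 17, 4), (4, 15, -16), (-16, 17, 3), (3, 19, -10), (-10, 21, 1), (1, 21, -10), (-10, 19, 3), (3, 17, -16), (-16, 15, 4), (4, 17, -12), … (20 more)
river cycle of g (length 26): (-13, 13, 6), (6, 11, -15), (-15, 19, 2), (2, 21, -5), (-5, 19, 6), (6, 17, -8), (-8, 15, 8), (8, 17, -6), (-6, 19, 5), (5, 21, -2), … (16 more)
cycles differ ⇒ inequivalent

no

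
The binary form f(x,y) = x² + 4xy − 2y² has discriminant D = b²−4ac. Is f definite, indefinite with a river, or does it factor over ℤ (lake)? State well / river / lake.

D = b²−4ac = 4² − 4·1·(-2) = 24
D > 0 non-square ⇒ indefinite ⇒ periodic river

river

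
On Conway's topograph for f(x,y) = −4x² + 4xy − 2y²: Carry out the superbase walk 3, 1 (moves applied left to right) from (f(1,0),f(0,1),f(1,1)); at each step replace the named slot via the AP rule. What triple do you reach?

start (-4,-2,-2) = (f(1,0),f(0,1),f(1,1))
replace slot 3: 2·((-4)+(-2)) − (-2) = -10 → (-4,-2,-10)
replace slot 1: 2·((-2)+(-10)) − (-4) = -20 → (-20,-2,-10)

-20,-2,-10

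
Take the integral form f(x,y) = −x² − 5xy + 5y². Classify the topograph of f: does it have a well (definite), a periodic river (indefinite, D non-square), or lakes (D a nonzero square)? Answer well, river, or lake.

D = b²−4ac = (-5)² − 4·(-1)·5 = 45
D > 0 non-square ⇒ indefinite ⇒ periodic river

river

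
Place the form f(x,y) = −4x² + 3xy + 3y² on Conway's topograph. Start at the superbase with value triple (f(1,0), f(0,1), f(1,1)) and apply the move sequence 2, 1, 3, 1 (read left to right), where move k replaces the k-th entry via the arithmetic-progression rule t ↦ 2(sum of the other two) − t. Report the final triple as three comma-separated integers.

start (-4,3,2) = (f(1,0),f(0,1),f(1,1))
replace slot 2: 2·((-4)+2) − 3 = -7 → (-4,-7,2)
replace slot 1: 2·((-7)+2) − (-4) = -6 → (-6,-7,2)
replace slot 3: 2·((-6)+(-7)) − 2 = -28 → (-6,-7,-28)
replace slot 1: 2·((-7)+(-28)) − (-6) = -64 → (-64,-7,-28)

-64,-7,-28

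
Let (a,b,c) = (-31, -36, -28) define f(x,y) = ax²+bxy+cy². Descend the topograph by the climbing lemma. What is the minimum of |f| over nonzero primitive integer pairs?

translate: b→-26 (≡36 mod 62), so (31,36,28)→(31,-26,23)
flip: (31,-26,23)→(23,26,31)
translate: b→-20 (≡26 mod 46), so (23,26,31)→(23,-20,28)
reduced (well bottom): (23,-20,28) with a≤c, −a<b≤a
well minimum |f| = |-23| = 23 (negative-definite)

23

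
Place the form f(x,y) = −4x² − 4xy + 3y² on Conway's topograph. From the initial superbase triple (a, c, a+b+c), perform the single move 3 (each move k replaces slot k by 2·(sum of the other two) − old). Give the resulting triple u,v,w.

start (-4,3,-5) = (f(1,0),f(0,1),f(1,1))
replace slot 3: 2·((-4)+3) − (-5) = 3 → (-4,3,3)

-4,3,3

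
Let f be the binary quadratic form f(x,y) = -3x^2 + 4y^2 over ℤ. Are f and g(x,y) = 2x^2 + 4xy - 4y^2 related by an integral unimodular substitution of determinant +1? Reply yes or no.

D₁ = 48, D₂ = 48
river cycle of f (length 2): (-3, 6, 1), (1, 6, -3)
river cycle of g (length 2): (-4, 4, 2), (2, 4, -4)
cycles differ ⇒ inequivalent

no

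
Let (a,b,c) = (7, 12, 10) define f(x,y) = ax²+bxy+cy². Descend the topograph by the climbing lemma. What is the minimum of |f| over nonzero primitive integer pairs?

translate: b→-2 (≡12 mod 14), so (7,12,10)→(7,-2,5)
flip: (7,-2,5)→(5,2,7)
reduced (well bottom): (5,2,7) with a≤c, −a<b≤a
well minimum = a = 5

5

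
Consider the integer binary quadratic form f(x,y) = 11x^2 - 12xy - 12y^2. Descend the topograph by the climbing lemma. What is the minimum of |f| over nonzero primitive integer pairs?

descent: ρ → (-12,12,11)  [lands on river]
river: ρ → (11,10,-13)
river: ρ → (-13,16,8)
river: ρ → (8,16,-13)
river: ρ → (-13,10,11)
river: ρ → (11,12,-12)
closes: descent 1, river 6
min |a| on river = 8

8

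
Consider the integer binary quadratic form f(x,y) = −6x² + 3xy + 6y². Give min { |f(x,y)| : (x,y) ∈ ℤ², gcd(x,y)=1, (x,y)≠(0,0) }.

river: ρ → (6,9,-3)
river: ρ → (-3,9,6)
river: ρ → (6,3,-6)
river: ρ → (-6,9,3)
river: ρ → (3,9,-6)
river: ρ → (-6,3,6)
closes: descent 0, river 6
min |a| on river = 3

3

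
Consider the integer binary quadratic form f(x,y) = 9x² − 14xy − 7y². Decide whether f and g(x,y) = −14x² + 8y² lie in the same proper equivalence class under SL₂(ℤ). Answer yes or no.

D₁ = 448, D₂ = 448
river cycle of f (length 6): (-7, 14, 9), (9, 4, -12), (-12, 20, 1), (1, 20, -12), (-12, 4, 9), (9, 14, -7)
river cycle of g (length 4): (8, 16, -6), (-6, 20, 2), (2, 20, -6), (-6, 16, 8)
cycles differ ⇒ inequivalent

no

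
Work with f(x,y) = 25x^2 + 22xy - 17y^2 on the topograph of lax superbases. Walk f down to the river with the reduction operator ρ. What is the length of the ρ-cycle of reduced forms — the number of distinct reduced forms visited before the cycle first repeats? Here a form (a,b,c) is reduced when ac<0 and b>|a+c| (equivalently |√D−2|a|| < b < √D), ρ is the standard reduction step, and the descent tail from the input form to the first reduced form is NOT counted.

D = 2184, ⌊√D⌋ = 46
river: ρ → (-17,46,1)
river: ρ → (1,46,-17)
river: ρ → (-17,22,25)
river: ρ → (25,28,-14)
river: ρ → (-14,28,25)
river: ρ → (25,22,-17)
ρ-cycle length = 6 (tail of 0 descent steps not counted)

6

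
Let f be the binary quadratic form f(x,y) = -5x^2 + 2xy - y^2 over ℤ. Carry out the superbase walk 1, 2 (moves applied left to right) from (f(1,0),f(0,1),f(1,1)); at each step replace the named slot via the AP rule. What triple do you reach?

start (-5,-1,-4) = (f(1,0),f(0,1),f(1,1))
replace slot 1: 2·((-1)+(-4)) − (-5) = -5 → (-5,-1,-4)
replace slot 2: 2·((-5)+(-4)) − (-1) = -17 → (-5,-17,-4)

-5,-17,-4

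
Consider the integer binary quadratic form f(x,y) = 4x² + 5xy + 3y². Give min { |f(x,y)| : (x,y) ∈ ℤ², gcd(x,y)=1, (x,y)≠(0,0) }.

translate: b→-3 (≡5 mod 8), so (4,5,3)→(4,-3,2)
flip: (4,-3,2)→(2,3,4)
translate: b→-1 (≡3 mod 4), so (2,3,4)→(2,-1,3)
reduced (well bottom): (2,-1,3) with a≤c, −a<b≤a
well minimum = a = 2

2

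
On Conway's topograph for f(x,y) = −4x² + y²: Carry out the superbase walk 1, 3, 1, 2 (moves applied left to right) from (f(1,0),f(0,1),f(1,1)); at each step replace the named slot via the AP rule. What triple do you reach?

start (-4,1,-3) = (f(1,0),f(0,1),f(1,1))
replace slot 1: 2·(1+(-3)) − (-4) = 0 → (0,1,-3)
replace slot 3: 2·(0+1) − (-3) = 5 → (0,1,5)
replace slot 1: 2·(1+5) − 0 = 12 → (12,1,5)
replace slot 2: 2·(12+5) − 1 = 33 → (12,33,5)

12,33,5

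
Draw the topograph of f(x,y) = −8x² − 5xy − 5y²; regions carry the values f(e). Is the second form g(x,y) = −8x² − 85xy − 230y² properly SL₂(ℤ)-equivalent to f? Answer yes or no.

D₁ = -135, D₂ = -135
f is negative-definite; reduce −f:
−f: flip: (8,5,5)→(5,-5,8)
−f: translate: b→5 (≡-5 mod 10), so (5,-5,8)→(5,5,8)
−f: reduced (well bottom): (5,5,8) with a≤c, −a<b≤a
flip sign back: reduced form of f is (-5,-5,-8)
g is negative-definite; reduce −g:
−g: translate: b→5 (≡85 mod 16), so (8,85,230)→(8,5,5)
−g: flip: (8,5,5)→(5,-5,8)
−g: translate: b→5 (≡-5 mod 10), so (5,-5,8)→(5,5,8)
−g: reduced (well bottom): (5,5,8) with a≤c, −a<b≤a
flip sign back: reduced form of g is (-5,-5,-8)
reduced forms (-5, -5, -8) vs (-5, -5, -8) ⇒ equivalent

yes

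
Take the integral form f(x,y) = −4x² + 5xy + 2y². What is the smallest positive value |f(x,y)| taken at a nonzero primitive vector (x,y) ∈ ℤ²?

river: ρ → (2,7,-1)
river: ρ → (-1,7,2)
river: ρ → (2,5,-4)
river: ρ → (-4,3,3)
river: ρ → (3,3,-4)
river: ρ → (-4,5,2)
closes: descent 0, river 6
min |a| on river = 1

1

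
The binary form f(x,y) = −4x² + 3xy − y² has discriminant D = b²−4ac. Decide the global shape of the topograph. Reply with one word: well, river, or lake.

D = b²−4ac = 3² − 4·(-4)·(-1) = -7
D < 0 ⇒ definite ⇒ every region one sign ⇒ single well

well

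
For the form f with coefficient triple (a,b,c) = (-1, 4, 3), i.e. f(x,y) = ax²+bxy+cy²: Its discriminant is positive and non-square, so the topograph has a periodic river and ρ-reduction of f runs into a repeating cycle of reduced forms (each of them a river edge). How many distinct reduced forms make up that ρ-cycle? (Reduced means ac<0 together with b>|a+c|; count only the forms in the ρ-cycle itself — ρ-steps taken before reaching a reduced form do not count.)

D = 28, ⌊√D⌋ = 5
river: ρ → (3,2,-2)
river: ρ → (-2,2,3)
river: ρ → (3,4,-1)
river: ρ → (-1,4,3)
ρ-cycle length = 4 (tail of 0 descent steps not counted)

4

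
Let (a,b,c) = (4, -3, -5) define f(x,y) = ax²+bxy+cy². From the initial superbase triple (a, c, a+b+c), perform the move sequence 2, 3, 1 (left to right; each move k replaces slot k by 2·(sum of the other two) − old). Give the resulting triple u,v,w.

start (4,-5,-4) = (f(1,0),f(0,1),f(1,1))
replace slot 2: 2·(4+(-4)) − (-5) = 5 → (4,5,-4)
replace slot 3: 2·(4+5) − (-4) = 22 → (4,5,22)
replace slot 1: 2·(5+22) − 4 = 50 → (50,5,22)

50,5,22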